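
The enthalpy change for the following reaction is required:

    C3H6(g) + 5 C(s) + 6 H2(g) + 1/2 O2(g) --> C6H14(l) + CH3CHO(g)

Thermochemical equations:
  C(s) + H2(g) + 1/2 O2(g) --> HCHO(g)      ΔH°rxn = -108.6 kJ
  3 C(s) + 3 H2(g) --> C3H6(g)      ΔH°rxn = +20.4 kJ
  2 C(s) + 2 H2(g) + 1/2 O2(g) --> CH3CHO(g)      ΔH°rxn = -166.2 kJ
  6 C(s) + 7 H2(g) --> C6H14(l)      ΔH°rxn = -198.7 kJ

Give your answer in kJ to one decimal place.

ΔH°rxn = -385.3 kJ

equation 1: not needed.
equation 2 reversed: -20.4 kJ
equation 3 as written: -166.2 kJ
equation 4 as written: -198.7 kJ
ΔH°rxn = (-1)·(+20.4) + (1)·(-166.2) + (1)·(-198.7) = -385.3 kJ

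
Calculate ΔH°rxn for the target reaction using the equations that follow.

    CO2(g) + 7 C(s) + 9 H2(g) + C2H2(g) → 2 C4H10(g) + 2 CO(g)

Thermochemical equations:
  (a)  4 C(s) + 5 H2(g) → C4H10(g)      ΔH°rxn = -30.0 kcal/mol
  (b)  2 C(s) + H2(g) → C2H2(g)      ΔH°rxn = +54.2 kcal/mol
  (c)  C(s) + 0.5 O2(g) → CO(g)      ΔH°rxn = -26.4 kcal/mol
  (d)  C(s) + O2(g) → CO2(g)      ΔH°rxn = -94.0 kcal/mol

(a) × 2 (×2 to match 2 C4H10(g) in the target): (2)·(-30.0) = -60.0 kcal/mol
(b) reversed (C2H2(g) must end up as a reactant): -54.2 kcal/mol
(c) × 2 (scale by 2 for the 2 CO(g)): (2)·(-26.4) = -52.8 kcal/mol
(d) reversed (CO2(g) must end up as a reactant): +94.0 kcal/mol
ΔH°rxn = (-60.0) + (-54.2) + (-52.8) + (+94.0) = -73.0 kcal/mol

ΔH°rxn = -73.0 kcal/mol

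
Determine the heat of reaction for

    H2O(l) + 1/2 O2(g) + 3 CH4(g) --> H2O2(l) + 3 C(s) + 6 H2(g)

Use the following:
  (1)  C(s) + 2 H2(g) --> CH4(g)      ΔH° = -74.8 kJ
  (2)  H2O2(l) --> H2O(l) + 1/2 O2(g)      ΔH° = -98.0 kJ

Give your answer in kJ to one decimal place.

ΔH° = 322.4 kJ

(1) reversed and × 3: (-3)·(-74.8) = +224.4 kJ
(2) reversed: +98.0 kJ
Summing the manipulated equations, ΔH° = (+224.4) + (+98.0) = 322.4 kJ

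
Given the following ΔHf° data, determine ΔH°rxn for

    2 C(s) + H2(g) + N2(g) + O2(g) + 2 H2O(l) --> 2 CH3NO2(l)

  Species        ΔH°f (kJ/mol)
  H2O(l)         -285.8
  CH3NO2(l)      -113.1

ΔH°rxn = 345.4 kJ/mol

ΔH°rxn = Σ nΔHf°(products) − Σ nΔHf°(reactants).
Products: 2·(-113.1) = -226.2
Reactants: 2·(+0.0) + 1·(+0.0) + 1·(+0.0) + 1·(+0.0) + 2·(-285.8) = -571.6
ΔH°rxn = (-226.2) − (-571.6) = 345.4 kJ/mol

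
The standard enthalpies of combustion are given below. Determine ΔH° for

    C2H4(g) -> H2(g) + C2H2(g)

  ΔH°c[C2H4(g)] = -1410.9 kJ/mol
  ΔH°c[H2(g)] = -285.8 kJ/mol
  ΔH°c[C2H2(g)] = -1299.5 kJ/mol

With combustion enthalpies, reactants minus products:
= [1·(-1410.9)] − [1·(-285.8) + 1·(-1299.5)]
= 174.4 kJ/mol

ΔH° = 174.4 kJ/mol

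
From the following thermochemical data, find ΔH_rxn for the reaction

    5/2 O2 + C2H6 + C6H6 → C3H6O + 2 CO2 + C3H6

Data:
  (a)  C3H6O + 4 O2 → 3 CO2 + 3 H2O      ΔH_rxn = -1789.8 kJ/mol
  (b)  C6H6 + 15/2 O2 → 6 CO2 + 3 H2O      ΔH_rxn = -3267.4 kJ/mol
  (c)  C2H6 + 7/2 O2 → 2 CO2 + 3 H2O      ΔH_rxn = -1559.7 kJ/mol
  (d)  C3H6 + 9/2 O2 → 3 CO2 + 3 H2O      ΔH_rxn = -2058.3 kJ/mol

ΔH_rxn = -979.0 kJ/mol

(a) reversed (C3H6O must end up as a product): +1789.8 kJ/mol
(b) as written (C6H6 already on the reactant side): -3267.4 kJ/mol
(c) as written (C2H6 already on the reactant side): -1559.7 kJ/mol
(d) reversed (C3H6 must end up as a product): +2058.3 kJ/mol
ΔH_rxn = (+1789.8) + (-3267.4) + (-1559.7) + (+2058.3) = -979.0 kJ/mol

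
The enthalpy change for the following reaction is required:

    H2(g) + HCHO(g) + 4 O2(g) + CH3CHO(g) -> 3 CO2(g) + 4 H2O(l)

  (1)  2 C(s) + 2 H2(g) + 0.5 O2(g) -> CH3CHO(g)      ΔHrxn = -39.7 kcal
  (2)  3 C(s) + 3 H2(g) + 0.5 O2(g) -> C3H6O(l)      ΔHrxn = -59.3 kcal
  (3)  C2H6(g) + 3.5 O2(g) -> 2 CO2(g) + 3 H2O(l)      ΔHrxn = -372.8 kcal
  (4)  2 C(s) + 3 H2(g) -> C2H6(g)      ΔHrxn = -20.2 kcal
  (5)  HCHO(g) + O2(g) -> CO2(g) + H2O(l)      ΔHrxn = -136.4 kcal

ΔHrxn = -489.7 kcal

(1) reversed: +39.7 kcal
(2): not needed.
(3) as written: -372.8 kcal
(4) as written: -20.2 kcal
(5) as written: -136.4 kcal
Combining the equations, ΔHrxn = (-1)·(-39.7) + (1)·(-372.8) + (1)·(-20.2) + (1)·(-136.4) = -489.7 kcal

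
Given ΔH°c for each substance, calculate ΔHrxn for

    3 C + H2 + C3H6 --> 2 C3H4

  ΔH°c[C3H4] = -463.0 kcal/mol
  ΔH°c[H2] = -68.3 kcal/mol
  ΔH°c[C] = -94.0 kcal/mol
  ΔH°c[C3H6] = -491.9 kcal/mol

ΔHrxn = 83.8 kcal/mol

With combustion enthalpies, reactants minus products:
= [3·(-94.0) + 1·(-68.3) + 1·(-491.9)] − [2·(-463.0)]
= 83.8 kcal/mol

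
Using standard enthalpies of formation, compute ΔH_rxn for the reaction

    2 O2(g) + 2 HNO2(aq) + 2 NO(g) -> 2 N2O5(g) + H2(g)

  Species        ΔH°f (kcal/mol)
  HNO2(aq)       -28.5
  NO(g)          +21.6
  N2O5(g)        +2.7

ΔH°rxn = Σ nΔHf°(products) − Σ nΔHf°(reactants).
Products: 2·(+2.7) + 1·(+0.0) = +5.4
Reactants: 2·(+0.0) + 2·(-28.5) + 2·(+21.6) = -13.8
ΔH_rxn = (+5.4) − (-13.8) = 19.2 kcal/mol

ΔH_rxn = 19.2 kcal/mol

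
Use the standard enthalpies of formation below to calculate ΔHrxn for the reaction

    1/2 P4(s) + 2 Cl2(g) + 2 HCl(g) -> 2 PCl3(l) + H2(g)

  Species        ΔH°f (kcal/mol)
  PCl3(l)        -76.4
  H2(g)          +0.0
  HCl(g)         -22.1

ΔHrxn = -108.6 kcal/mol

Products: 2·(-76.4) + 1·(+0.0) = -152.8
Reactants: 1/2·(+0.0) + 2·(+0.0) + 2·(-22.1) = -44.2
ΔHrxn = (-152.8) − (-44.2) = -108.6 kcal/mol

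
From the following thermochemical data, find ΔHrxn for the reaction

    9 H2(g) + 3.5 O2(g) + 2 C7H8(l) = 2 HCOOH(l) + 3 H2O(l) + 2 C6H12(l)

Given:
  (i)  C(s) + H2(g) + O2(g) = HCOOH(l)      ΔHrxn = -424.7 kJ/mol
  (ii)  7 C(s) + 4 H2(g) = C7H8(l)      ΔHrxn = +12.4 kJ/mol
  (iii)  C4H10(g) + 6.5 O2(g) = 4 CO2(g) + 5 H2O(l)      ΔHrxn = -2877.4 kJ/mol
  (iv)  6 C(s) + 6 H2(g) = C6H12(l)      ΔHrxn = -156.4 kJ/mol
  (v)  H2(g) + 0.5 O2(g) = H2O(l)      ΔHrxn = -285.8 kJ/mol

(i) × 2 (×2 to match 2 HCOOH(l) in the target): (2)·(-424.7) = -849.4 kJ/mol
(ii) reversed and × 2 (C7H8(l) must end up as a reactant; scale by 2 for the 2 C7H8(l)): (-2)·(+12.4) = -24.8 kJ/mol
(iii): not needed (C4H10(g) appears nowhere else).
(iv) × 2 (scale by 2 for the 2 C6H12(l)): (2)·(-156.4) = -312.8 kJ/mol
(v) × 3: (3)·(-285.8) = -857.4 kJ/mol
Since enthalpy is a state function, ΔHrxn = (2)·(-424.7) + (-2)·(+12.4) + (2)·(-156.4) + (3)·(-285.8) = -2044.4 kJ/mol

ΔHrxn = -2044.4 kJ/mol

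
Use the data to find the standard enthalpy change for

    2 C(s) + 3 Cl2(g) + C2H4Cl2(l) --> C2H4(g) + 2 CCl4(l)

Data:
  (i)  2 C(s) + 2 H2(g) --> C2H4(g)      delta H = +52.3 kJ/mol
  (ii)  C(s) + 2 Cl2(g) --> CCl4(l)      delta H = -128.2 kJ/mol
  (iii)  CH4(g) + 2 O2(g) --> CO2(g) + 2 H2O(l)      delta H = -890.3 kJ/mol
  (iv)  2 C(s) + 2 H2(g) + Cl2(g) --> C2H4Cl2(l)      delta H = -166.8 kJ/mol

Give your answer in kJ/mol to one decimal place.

delta H = -37.3 kJ/mol

(i) as written: +52.3 kJ/mol
(ii) × 2: (2)·(-128.2) = -256.4 kJ/mol
(iii): not needed.
(iv) reversed: +166.8 kJ/mol
delta H = (1)·(+52.3) + (2)·(-128.2) + (-1)·(-166.8) = -37.3 kJ/mol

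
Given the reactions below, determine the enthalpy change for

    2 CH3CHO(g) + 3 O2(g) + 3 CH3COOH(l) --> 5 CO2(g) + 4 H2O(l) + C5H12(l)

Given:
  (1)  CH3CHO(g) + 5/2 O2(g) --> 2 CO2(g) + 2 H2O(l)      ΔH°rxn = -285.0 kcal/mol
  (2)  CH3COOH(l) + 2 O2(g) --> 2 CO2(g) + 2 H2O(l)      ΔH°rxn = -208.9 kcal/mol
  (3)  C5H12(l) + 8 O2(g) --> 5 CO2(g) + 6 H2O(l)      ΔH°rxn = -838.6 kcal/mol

ΔH°rxn = -358.1 kcal/mol

(1) × 2: (2)·(-285.0) = -570.0 kcal/mol
(2) × 3: (3)·(-208.9) = -626.7 kcal/mol
(3) reversed: +838.6 kcal/mol
ΔH°rxn = (2)·(-285.0) + (3)·(-208.9) + (-1)·(-838.6) = -358.1 kcal/mol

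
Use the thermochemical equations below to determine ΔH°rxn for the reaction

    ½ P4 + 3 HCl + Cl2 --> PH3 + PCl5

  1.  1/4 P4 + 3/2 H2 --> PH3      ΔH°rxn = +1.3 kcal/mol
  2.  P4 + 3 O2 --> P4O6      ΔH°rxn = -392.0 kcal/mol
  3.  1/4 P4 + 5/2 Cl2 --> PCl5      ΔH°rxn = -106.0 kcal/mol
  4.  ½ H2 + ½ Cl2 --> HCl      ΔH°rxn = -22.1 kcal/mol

eq. 1 as written: +1.3 kcal/mol
eq. 2: not needed.
eq. 3 as written: -106.0 kcal/mol
eq. 4 reversed and × 3: (-3)·(-22.1) = +66.3 kcal/mol
Combining the equations, ΔH°rxn = (1)·(+1.3) + (1)·(-106.0) + (-3)·(-22.1) = -38.4 kcal/mol

ΔH°rxn = -38.4 kcal/mol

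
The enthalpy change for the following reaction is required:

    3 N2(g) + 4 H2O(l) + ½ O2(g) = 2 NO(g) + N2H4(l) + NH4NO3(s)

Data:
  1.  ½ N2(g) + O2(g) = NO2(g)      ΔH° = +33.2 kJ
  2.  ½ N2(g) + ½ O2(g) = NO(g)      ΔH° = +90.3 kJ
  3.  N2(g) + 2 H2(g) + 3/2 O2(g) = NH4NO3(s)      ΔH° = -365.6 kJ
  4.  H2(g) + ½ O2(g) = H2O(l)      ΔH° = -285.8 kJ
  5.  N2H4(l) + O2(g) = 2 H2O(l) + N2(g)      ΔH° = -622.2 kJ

eq. 1: not needed.
eq. 2 × 2: (2)·(+90.3) = +180.6 kJ
eq. 3 as written: -365.6 kJ
eq. 4 reversed and × 2: (-2)·(-285.8) = +571.6 kJ
eq. 5 reversed: +622.2 kJ
Combining the equations, ΔH° = (2)·(+90.3) + (1)·(-365.6) + (-2)·(-285.8) + (-1)·(-622.2) = 1008.8 kJ

ΔH° = 1008.8 kJ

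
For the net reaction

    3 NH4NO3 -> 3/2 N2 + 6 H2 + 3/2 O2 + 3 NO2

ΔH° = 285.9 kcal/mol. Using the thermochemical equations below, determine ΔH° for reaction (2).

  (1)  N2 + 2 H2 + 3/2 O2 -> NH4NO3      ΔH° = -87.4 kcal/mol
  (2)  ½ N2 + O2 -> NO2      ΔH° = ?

(1) reversed and × 3 (reverse to put NH4NO3 on the reactant side; scale by 3 for the 3 NH4NO3): (-3)·(-87.4) = +262.2 kcal/mol
(2) × 3 (×3 to match 3 NO2 in the target): contributes 3·x
+285.9 = (+262.2) + 3·x
x = (+285.9 − (+262.2)) / (3) = 7.9 kcal/mol

ΔH° = 7.9 kcal/mol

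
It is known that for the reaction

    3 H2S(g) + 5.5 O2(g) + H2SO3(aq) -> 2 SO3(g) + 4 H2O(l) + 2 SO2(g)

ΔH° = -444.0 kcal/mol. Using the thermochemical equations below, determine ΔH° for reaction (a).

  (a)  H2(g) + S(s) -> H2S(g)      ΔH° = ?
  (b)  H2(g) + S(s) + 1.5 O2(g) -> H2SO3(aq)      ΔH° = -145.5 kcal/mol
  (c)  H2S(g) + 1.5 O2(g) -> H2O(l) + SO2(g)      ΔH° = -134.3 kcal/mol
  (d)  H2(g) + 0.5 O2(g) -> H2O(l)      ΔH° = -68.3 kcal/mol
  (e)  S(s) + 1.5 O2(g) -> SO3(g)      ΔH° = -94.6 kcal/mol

(a) reversed: contributes −x
(b) reversed: +145.5 kcal/mol
(c) × 2: (2)·(-134.3) = -268.6 kcal/mol
(d) × 2: (2)·(-68.3) = -136.6 kcal/mol
(e) × 2: (2)·(-94.6) = -189.2 kcal/mol
-444.0 = (+145.5) + (-268.6) + (-136.6) + (-189.2) − x
x = (-444.0 − (-448.9)) / (-1) = -4.9 kcal/mol

ΔH° = -4.9 kcal/mol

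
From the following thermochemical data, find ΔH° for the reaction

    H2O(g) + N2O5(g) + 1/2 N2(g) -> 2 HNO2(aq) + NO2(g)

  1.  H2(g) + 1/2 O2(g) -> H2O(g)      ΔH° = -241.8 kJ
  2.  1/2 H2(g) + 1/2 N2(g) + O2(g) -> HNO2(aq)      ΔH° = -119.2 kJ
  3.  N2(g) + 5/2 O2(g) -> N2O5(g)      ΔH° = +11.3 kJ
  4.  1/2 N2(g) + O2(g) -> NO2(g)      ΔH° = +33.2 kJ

ΔH° = 25.3 kJ

eq. 1 reversed (reverse to put H2O(g) on the reactant side): +241.8 kJ
eq. 2 × 2 (scale by 2 for the 2 HNO2(aq)): (2)·(-119.2) = -238.4 kJ
eq. 3 reversed (N2O5(g) must end up as a reactant): -11.3 kJ
eq. 4 as written (NO2(g) already on the product side): +33.2 kJ
By Hess's law, ΔH° = (-1)·(-241.8) + (2)·(-119.2) + (-1)·(+11.3) + (1)·(+33.2) = 25.3 kJ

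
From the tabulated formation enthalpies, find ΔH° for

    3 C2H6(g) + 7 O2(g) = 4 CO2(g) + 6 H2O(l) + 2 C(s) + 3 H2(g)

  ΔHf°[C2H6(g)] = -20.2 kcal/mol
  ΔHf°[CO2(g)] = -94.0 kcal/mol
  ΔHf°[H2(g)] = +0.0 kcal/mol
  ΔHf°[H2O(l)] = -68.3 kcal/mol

Products: 4·(-94.0) + 6·(-68.3) + 2·(+0.0) + 3·(+0.0) = -785.8
Reactants: 3·(-20.2) + 7·(+0.0) = -60.6
ΔH° = (-785.8) − (-60.6) = -725.2 kcal/mol

ΔH° = -725.2 kcal/mol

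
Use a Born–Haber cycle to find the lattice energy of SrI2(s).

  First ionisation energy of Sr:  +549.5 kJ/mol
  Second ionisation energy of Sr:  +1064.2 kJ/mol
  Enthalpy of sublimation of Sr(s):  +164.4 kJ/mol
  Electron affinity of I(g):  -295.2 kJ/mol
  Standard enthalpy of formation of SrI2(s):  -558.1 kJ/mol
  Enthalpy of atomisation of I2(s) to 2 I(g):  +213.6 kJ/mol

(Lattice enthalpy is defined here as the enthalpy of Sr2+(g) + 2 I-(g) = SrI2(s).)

U = -1959.4 kJ/mol

ΔHf° = 1·ΔHsub + 1·(ΣIE) + 1·D(I2) + 2·EA + U
-558.1 = 1·(+164.4) + 1·(+1613.7) + 1·(+213.6) + 2·(-295.2) + U
U = -558.1 − (+1401.3) = -1959.4 kJ/mol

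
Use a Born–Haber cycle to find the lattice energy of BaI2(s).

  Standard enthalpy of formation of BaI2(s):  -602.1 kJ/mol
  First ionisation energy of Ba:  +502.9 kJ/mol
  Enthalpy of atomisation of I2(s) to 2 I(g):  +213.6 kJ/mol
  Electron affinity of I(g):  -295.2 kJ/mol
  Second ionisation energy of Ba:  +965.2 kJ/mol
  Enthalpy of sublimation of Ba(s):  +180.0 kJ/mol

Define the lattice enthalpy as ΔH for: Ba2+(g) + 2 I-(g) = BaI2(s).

ΔHf° = 1·ΔHsub + 1·(ΣIE) + 1·D(I2) + 2·EA + U
-602.1 = 1·(+180.0) + 1·(+1468.1) + 1·(+213.6) + 2·(-295.2) + U
U = -602.1 − (+1271.3) = -1873.4 kJ/mol

U = -1873.4 kJ/mol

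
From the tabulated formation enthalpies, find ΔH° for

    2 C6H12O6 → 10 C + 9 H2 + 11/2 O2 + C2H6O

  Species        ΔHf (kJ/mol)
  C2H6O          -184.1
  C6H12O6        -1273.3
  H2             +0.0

ΔH° = 2362.5 kJ/mol

Products: 10·(+0.0) + 9·(+0.0) + 11/2·(+0.0) + 1·(-184.1) = -184.1
Reactants: 2·(-1273.3) = -2546.6
ΔH° = (-184.1) − (-2546.6) = 2362.5 kJ/mol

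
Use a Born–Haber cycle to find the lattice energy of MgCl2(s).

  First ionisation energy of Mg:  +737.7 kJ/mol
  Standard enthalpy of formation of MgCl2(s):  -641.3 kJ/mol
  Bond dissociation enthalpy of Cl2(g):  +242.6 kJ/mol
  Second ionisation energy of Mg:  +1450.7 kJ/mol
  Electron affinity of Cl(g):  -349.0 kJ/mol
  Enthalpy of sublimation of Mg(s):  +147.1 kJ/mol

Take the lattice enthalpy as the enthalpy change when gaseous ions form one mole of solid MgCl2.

U = -2521.4 kJ/mol

ΔHf° = 1·ΔHsub + 1·(ΣIE) + 1·D(Cl2) + 2·EA + U
-641.3 = 1·(+147.1) + 1·(+2188.4) + 1·(+242.6) + 2·(-349.0) + U
U = -641.3 − (+1880.1) = -2521.4 kJ/mol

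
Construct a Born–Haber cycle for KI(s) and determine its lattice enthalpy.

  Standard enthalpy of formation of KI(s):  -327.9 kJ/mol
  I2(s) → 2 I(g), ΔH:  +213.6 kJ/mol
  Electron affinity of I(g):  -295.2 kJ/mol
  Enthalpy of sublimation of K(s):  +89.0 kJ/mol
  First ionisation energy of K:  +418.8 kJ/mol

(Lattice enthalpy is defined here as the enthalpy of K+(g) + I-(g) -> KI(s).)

U = -647.3 kJ/mol

ΔHf° = 1·ΔHsub + 1·(ΣIE) + 1/2·D(I2) + 1·EA + U
-327.9 = 1·(+89.0) + 1·(+418.8) + 1/2·(+213.6) + 1·(-295.2) + U
U = -327.9 − (+319.4) = -647.3 kJ/mol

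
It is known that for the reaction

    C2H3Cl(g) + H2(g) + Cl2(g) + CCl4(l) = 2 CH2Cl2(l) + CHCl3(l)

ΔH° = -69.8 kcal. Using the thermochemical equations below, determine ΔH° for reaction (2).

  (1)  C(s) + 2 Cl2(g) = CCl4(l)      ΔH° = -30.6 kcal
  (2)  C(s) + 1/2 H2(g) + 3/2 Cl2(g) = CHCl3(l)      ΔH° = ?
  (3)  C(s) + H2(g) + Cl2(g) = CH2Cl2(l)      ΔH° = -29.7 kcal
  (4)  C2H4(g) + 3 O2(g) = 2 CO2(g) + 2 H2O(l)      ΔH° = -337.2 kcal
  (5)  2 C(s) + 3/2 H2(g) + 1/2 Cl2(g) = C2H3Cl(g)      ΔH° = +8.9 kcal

(1) reversed (CCl4(l) must end up as a reactant): +30.6 kcal
(2) as written (CHCl3(l) already on the product side): contributes x
(3) × 2 (scale by 2 for the 2 CH2Cl2(l)): (2)·(-29.7) = -59.4 kcal
(4): not needed (CO2(g) appears nowhere else).
(5) reversed (C2H3Cl(g) must end up as a reactant): -8.9 kcal
-69.8 = (+30.6) + (-59.4) + (-8.9) + x
x = (-69.8 − (-37.7)) / (1) = -32.1 kcal

ΔH° = -32.1 kcal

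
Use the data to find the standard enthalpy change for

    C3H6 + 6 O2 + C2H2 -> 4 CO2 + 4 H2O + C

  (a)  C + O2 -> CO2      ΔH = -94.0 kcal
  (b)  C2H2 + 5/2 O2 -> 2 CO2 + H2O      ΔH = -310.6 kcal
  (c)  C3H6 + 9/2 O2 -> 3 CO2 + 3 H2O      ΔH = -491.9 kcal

ΔH = -708.5 kcal

(a) reversed: +94.0 kcal
(b) as written: -310.6 kcal
(c) as written: -491.9 kcal
ΔH = (+94.0) + (-310.6) + (-491.9) = -708.5 kcal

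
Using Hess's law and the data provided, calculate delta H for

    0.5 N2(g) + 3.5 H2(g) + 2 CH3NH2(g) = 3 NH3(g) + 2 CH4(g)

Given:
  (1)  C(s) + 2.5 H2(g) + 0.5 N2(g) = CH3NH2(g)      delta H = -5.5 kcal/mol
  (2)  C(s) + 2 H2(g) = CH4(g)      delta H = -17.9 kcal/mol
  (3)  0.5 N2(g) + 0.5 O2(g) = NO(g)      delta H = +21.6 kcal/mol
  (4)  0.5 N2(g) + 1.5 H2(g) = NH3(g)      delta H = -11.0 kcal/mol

delta H = -57.8 kcal/mol

(1) reversed and × 2 (reverse to put CH3NH2(g) on the reactant side; ×2 to match 2 CH3NH2(g) in the target): (-2)·(-5.5) = +11.0 kcal/mol
(2) × 2 (×2 to match 2 CH4(g) in the target): (2)·(-17.9) = -35.8 kcal/mol
(3): not needed (NO(g) appears nowhere else).
(4) × 3 (scale by 3 for the 3 NH3(g)): (3)·(-11.0) = -33.0 kcal/mol
delta H = (+11.0) + (-35.8) + (-33.0) = -57.8 kcal/mol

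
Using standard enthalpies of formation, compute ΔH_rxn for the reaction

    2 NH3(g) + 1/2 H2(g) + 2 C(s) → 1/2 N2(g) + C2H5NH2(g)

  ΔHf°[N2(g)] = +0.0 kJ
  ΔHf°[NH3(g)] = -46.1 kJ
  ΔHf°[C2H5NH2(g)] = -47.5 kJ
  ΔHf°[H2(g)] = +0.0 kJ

ΔH_rxn = 44.7 kJ

Products: 1/2·(+0.0) + 1·(-47.5) = -47.5
Reactants: 2·(-46.1) + 1/2·(+0.0) + 2·(+0.0) = -92.2
ΔH_rxn = (-47.5) − (-92.2) = 44.7 kJ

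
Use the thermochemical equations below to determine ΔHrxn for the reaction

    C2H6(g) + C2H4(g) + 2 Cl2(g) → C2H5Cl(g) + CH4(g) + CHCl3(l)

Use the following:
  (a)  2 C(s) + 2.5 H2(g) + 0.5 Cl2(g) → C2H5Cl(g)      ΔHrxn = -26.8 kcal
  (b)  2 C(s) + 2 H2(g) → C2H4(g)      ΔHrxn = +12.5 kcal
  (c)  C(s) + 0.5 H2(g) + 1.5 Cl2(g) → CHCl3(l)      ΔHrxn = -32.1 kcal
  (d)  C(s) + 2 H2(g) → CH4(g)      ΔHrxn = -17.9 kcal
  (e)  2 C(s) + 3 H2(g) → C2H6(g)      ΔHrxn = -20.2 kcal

(a) as written: -26.8 kcal
(b) reversed: -12.5 kcal
(c) as written: -32.1 kcal
(d) as written: -17.9 kcal
(e) reversed: +20.2 kcal
Summing the manipulated equations, ΔHrxn = (1)·(-26.8) + (-1)·(+12.5) + (1)·(-32.1) + (1)·(-17.9) + (-1)·(-20.2) = -69.1 kcal

ΔHrxn = -69.1 kcal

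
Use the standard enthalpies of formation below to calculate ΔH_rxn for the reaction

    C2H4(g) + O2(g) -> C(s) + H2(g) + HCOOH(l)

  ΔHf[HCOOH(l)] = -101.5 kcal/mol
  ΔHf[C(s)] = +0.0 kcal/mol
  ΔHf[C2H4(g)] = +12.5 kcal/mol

ΔH_rxn = -114.0 kcal/mol

ΔH°rxn = Σ nΔHf°(products) − Σ nΔHf°(reactants).
Products: 1·(+0.0) + 1·(+0.0) + 1·(-101.5) = -101.5
Reactants: 1·(+12.5) + 1·(+0.0) = +12.5
ΔH_rxn = (-101.5) − (+12.5) = -114.0 kcal/mol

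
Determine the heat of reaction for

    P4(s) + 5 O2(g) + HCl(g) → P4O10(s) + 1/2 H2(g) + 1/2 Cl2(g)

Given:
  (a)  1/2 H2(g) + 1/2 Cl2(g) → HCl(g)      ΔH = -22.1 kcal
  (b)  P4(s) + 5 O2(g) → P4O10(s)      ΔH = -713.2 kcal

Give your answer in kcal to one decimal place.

(a) reversed: +22.1 kcal
(b) as written: -713.2 kcal
ΔH = (-1)·(-22.1) + (1)·(-713.2) = -691.1 kcal

ΔH = -691.1 kcal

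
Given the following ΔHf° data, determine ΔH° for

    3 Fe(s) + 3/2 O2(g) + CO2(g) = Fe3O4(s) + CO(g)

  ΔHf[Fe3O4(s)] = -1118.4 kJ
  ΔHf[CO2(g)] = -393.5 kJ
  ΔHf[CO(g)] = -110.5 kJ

ΔH° = -835.4 kJ

Products: 1·(-1118.4) + 1·(-110.5) = -1228.9
Reactants: 3·(+0.0) + 3/2·(+0.0) + 1·(-393.5) = -393.5
ΔH° = (-1228.9) − (-393.5) = -835.4 kJ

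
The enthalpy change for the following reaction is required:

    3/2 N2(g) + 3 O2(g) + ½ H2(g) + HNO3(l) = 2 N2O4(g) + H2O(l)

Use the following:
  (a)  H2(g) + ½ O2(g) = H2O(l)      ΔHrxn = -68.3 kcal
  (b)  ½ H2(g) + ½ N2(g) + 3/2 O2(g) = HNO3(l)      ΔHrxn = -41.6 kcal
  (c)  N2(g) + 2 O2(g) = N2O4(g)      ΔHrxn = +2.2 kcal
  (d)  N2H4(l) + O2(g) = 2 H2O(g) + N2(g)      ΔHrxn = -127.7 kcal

(a) as written (H2O(l) already on the product side): -68.3 kcal
(b) reversed (HNO3(l) must end up as a reactant): +41.6 kcal
(c) × 2 (scale by 2 for the 2 N2O4(g)): (2)·(+2.2) = +4.4 kcal
(d): not needed (N2H4(l) appears nowhere else).
Since enthalpy is a state function, ΔHrxn = (1)·(-68.3) + (-1)·(-41.6) + (2)·(+2.2) = -22.3 kcal

ΔHrxn = -22.3 kcal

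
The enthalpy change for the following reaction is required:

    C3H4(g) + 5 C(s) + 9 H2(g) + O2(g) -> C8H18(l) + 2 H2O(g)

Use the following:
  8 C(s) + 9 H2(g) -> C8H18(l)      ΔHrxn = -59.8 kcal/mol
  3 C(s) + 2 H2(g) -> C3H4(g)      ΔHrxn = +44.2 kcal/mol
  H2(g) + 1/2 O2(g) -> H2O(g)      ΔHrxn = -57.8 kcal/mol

equation 1 as written (C8H18(l) already on the product side): -59.8 kcal/mol
equation 2 reversed (reverse to put C3H4(g) on the reactant side): -44.2 kcal/mol
equation 3 × 2 (scale by 2 for the 2 H2O(g)): (2)·(-57.8) = -115.6 kcal/mol
ΔHrxn = (1)·(-59.8) + (-1)·(+44.2) + (2)·(-57.8) = -219.6 kcal/mol

ΔHrxn = -219.6 kcal/mol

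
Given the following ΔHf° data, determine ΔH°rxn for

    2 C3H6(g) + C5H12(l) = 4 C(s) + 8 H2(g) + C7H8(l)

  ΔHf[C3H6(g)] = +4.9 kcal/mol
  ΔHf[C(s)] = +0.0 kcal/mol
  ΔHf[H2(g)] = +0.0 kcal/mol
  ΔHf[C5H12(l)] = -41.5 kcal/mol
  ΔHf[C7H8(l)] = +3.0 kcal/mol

ΔH°rxn = 34.7 kcal/mol

ΔH°rxn = Σ nΔHf°(products) − Σ nΔHf°(reactants).
Products: 4·(+0.0) + 8·(+0.0) + 1·(+3.0) = +3.0
Reactants: 2·(+4.9) + 1·(-41.5) = -31.7
ΔH°rxn = (+3.0) − (-31.7) = 34.7 kcal/mol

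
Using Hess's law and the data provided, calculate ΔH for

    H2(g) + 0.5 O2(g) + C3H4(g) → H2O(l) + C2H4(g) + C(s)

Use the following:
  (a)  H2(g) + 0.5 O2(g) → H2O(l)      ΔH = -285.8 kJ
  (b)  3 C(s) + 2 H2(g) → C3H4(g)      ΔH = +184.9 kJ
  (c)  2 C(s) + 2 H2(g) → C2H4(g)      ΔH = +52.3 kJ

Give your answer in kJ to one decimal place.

(a) as written (H2O(l) already on the product side): -285.8 kJ
(b) reversed (C3H4(g) must end up as a reactant): -184.9 kJ
(c) as written (C2H4(g) already on the product side): +52.3 kJ
ΔH = (-285.8) + (-184.9) + (+52.3) = -418.4 kJ

ΔH = -418.4 kJ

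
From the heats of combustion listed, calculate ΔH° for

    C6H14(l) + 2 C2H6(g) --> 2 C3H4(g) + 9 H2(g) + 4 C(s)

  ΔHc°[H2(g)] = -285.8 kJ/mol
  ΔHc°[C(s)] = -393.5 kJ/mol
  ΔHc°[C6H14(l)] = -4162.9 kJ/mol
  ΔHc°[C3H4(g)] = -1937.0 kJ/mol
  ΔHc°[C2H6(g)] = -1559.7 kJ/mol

ΔH° = 737.9 kJ/mol

With combustion enthalpies, reactants minus products:
= [1·(-4162.9) + 2·(-1559.7)] − [2·(-1937.0) + 9·(-285.8) + 4·(-393.5)]
= 737.9 kJ/mol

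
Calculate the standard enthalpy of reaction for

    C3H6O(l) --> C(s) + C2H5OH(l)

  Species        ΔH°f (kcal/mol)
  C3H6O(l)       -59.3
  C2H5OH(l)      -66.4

ΔH° = -7.1 kcal/mol

Products: 1·(+0.0) + 1·(-66.4) = -66.4
Reactants: 1·(-59.3) = -59.3
ΔH° = (-66.4) − (-59.3) = -7.1 kcal/mol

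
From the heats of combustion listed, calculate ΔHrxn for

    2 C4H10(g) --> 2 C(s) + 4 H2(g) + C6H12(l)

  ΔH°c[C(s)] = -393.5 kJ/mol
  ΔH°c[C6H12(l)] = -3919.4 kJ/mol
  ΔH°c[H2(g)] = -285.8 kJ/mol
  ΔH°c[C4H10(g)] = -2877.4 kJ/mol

ΔHrxn = 94.8 kJ/mol

With combustion enthalpies, reactants minus products:
= [2·(-2877.4)] − [2·(-393.5) + 4·(-285.8) + 1·(-3919.4)]
= 94.8 kJ/mol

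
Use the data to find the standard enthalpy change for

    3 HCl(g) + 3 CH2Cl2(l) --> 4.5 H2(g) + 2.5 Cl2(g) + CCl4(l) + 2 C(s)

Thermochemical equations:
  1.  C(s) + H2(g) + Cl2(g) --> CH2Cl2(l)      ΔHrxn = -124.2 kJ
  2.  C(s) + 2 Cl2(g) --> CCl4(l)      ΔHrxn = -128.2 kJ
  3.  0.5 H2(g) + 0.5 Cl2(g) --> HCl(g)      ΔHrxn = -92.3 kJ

eq. 1 reversed and × 3 (CH2Cl2(l) must end up as a reactant; scale by 3 for the 3 CH2Cl2(l)): (-3)·(-124.2) = +372.6 kJ
eq. 2 as written (CCl4(l) already on the product side): -128.2 kJ
eq. 3 reversed and × 3 (reverse to put HCl(g) on the reactant side; ×3 to match 3 HCl(g) in the target): (-3)·(-92.3) = +276.9 kJ
Summing the manipulated equations, ΔHrxn = (-3)·(-124.2) + (1)·(-128.2) + (-3)·(-92.3) = 521.3 kJ

ΔHrxn = 521.3 kJ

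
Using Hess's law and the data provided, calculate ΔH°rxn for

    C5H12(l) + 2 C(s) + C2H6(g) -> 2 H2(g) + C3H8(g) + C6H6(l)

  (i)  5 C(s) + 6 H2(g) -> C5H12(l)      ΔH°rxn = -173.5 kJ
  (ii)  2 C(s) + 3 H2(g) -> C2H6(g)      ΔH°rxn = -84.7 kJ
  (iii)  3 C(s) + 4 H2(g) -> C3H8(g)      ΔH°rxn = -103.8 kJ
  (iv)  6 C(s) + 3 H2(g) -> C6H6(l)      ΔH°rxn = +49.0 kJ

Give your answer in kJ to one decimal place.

ΔH°rxn = 203.4 kJ

(i) reversed (C5H12(l) must end up as a reactant): +173.5 kJ
(ii) reversed (C2H6(g) must end up as a reactant): +84.7 kJ
(iii) as written (C3H8(g) already on the product side): -103.8 kJ
(iv) as written (C6H6(l) already on the product side): +49.0 kJ
ΔH°rxn = (+173.5) + (+84.7) + (-103.8) + (+49.0) = 203.4 kJ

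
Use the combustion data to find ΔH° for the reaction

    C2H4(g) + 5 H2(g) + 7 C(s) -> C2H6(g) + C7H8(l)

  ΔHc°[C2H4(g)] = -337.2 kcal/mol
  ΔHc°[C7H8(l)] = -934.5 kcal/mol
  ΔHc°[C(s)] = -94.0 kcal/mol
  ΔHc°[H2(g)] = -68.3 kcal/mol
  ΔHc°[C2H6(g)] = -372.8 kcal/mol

ΔH° = -29.4 kcal/mol

Using ΔH = Σ nΔHc°(reactants) − Σ nΔHc°(products):
= [1·(-337.2) + 5·(-68.3) + 7·(-94.0)] − [1·(-372.8) + 1·(-934.5)]
= -29.4 kcal/mol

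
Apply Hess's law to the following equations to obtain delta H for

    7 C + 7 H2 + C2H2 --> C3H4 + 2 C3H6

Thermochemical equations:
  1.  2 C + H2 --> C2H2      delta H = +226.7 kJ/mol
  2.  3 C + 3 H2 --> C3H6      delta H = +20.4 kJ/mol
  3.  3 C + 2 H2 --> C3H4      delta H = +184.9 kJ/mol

eq. 1 reversed (reverse to put C2H2 on the reactant side): -226.7 kJ/mol
eq. 2 × 2 (×2 to match 2 C3H6 in the target): (2)·(+20.4) = +40.8 kJ/mol
eq. 3 as written (C3H4 already on the product side): +184.9 kJ/mol
Combining the equations, delta H = (-1)·(+226.7) + (2)·(+20.4) + (1)·(+184.9) = -1.0 kJ/mol

delta H = -1.0 kJ/mol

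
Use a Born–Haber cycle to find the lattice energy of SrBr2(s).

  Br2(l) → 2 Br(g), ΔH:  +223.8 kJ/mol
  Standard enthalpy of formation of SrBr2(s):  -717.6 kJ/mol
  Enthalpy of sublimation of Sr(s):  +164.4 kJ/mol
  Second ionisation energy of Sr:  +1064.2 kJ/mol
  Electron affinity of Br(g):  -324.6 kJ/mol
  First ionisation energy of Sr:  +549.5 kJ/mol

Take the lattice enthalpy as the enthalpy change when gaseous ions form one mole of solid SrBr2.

ΔHf° = 1·ΔHsub + 1·(ΣIE) + 1·D(Br2) + 2·EA + U
-717.6 = 1·(+164.4) + 1·(+1613.7) + 1·(+223.8) + 2·(-324.6) + U
U = -717.6 − (+1352.7) = -2070.3 kJ/mol

U = -2070.3 kJ/mol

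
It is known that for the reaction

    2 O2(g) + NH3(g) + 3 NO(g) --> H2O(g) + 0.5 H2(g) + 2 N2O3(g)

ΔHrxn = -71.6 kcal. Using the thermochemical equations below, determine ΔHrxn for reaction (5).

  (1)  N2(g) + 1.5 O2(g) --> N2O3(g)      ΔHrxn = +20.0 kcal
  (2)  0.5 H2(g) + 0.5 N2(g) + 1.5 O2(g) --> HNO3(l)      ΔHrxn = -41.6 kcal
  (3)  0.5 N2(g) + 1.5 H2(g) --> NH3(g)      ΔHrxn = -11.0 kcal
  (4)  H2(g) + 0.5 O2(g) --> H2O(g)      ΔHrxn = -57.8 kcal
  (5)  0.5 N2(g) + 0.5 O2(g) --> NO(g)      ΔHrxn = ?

(1) × 2 (scale by 2 for the 2 N2O3(g)): (2)·(+20.0) = +40.0 kcal
(2): not needed (HNO3(l) appears nowhere else).
(3) reversed (reverse to put NH3(g) on the reactant side): +11.0 kcal
(4) as written (H2O(g) already on the product side): -57.8 kcal
(5) reversed and × 3 (NO(g) must end up as a reactant; scale by 3 for the 3 NO(g)): contributes −3·x
-71.6 = (+40.0) + (+11.0) + (-57.8) − 3·x
x = (-71.6 − (-6.8)) / (-3) = 21.6 kcal

ΔHrxn = 21.6 kcal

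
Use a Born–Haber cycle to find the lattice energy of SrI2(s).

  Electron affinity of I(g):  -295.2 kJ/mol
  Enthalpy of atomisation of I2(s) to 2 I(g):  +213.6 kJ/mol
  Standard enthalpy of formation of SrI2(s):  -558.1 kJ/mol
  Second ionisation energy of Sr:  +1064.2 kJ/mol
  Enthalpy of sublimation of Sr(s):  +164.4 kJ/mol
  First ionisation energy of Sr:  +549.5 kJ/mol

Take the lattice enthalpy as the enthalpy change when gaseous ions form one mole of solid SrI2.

ΔHf° = 1·ΔHsub + 1·(ΣIE) + 1·D(I2) + 2·EA + U
-558.1 = 1·(+164.4) + 1·(+1613.7) + 1·(+213.6) + 2·(-295.2) + U
U = -558.1 − (+1401.3) = -1959.4 kJ/mol

U = -1959.4 kJ/mol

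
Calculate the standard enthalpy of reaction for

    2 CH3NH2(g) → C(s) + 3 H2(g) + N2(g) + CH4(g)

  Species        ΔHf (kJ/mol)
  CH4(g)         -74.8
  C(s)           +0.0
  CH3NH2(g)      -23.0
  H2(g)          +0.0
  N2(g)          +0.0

Products: 1·(+0.0) + 3·(+0.0) + 1·(+0.0) + 1·(-74.8) = -74.8
Reactants: 2·(-23.0) = -46.0
ΔHrxn = (-74.8) − (-46.0) = -28.8 kJ/mol

ΔHrxn = -28.8 kJ/mol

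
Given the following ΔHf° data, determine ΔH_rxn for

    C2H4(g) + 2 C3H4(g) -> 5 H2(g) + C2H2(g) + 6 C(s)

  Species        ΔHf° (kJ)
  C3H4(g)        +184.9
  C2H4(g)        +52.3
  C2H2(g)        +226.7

Products: 5·(+0.0) + 1·(+226.7) + 6·(+0.0) = +226.7
Reactants: 1·(+52.3) + 2·(+184.9) = +422.1
ΔH_rxn = (+226.7) − (+422.1) = -195.4 kJ

ΔH_rxn = -195.4 kJ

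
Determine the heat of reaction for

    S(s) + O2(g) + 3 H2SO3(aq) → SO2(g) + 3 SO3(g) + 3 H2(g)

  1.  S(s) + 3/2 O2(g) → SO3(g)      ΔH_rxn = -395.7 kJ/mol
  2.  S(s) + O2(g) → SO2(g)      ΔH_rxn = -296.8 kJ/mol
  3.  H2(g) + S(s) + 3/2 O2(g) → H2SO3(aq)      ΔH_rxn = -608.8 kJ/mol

ΔH_rxn = 342.5 kJ/mol

eq. 1 × 3 (scale by 3 for the 3 SO3(g)): (3)·(-395.7) = -1187.1 kJ/mol
eq. 2 as written (SO2(g) already on the product side): -296.8 kJ/mol
eq. 3 reversed and × 3 (reverse to put H2SO3(aq) on the reactant side; ×3 to match 3 H2SO3(aq) in the target): (-3)·(-608.8) = +1826.4 kJ/mol
Since enthalpy is a state function, ΔH_rxn = (-1187.1) + (-296.8) + (+1826.4) = 342.5 kJ/mol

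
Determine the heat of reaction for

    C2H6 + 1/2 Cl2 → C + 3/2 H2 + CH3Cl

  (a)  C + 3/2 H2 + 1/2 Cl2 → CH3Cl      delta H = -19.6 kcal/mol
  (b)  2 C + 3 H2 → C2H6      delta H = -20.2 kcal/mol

(a) as written (CH3Cl already on the product side): -19.6 kcal/mol
(b) reversed (reverse to put C2H6 on the reactant side): +20.2 kcal/mol
delta H = (1)·(-19.6) + (-1)·(-20.2) = 0.6 kcal/mol

delta H = 0.6 kcal/mol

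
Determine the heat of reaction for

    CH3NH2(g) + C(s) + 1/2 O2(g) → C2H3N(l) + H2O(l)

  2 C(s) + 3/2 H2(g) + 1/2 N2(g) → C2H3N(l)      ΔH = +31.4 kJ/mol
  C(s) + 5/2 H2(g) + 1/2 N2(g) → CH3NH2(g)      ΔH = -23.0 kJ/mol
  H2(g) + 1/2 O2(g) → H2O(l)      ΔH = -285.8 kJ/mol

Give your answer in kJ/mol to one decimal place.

ΔH = -231.4 kJ/mol

equation 1 as written: +31.4 kJ/mol
equation 2 reversed: +23.0 kJ/mol
equation 3 as written: -285.8 kJ/mol
ΔH = (1)·(+31.4) + (-1)·(-23.0) + (1)·(-285.8) = -231.4 kJ/mol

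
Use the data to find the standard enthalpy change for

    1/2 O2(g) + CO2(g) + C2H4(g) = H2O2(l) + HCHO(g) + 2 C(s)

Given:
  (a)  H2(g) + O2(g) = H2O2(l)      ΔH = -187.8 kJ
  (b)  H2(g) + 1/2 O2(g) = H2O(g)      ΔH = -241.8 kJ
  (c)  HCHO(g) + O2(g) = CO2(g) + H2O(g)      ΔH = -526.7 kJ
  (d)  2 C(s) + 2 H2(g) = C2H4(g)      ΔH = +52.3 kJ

ΔH = 44.8 kJ

(a) as written (H2O2(l) already on the product side): -187.8 kJ
(b) as written: -241.8 kJ
(c) reversed (reverse to put HCHO(g) on the product side): +526.7 kJ
(d) reversed (reverse to put C2H4(g) on the reactant side): -52.3 kJ
Summing the manipulated equations, ΔH = (-187.8) + (-241.8) + (+526.7) + (-52.3) = 44.8 kJ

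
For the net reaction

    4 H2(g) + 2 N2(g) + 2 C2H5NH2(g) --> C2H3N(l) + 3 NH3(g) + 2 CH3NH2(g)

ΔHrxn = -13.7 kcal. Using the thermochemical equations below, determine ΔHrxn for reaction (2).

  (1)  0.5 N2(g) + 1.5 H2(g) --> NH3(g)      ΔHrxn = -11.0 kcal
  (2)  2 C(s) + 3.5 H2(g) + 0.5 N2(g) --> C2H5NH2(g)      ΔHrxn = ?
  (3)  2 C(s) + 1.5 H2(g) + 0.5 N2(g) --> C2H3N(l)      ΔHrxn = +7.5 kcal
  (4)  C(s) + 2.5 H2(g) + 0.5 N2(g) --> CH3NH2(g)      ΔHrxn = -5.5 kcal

ΔHrxn = -11.4 kcal

(1) × 3: (3)·(-11.0) = -33.0 kcal
(2) reversed and × 2: contributes −2·x
(3) as written: +7.5 kcal
(4) × 2: (2)·(-5.5) = -11.0 kcal
-13.7 = (-33.0) + (+7.5) + (-11.0) − 2·x
x = (-13.7 − (-36.5)) / (-2) = -11.4 kcal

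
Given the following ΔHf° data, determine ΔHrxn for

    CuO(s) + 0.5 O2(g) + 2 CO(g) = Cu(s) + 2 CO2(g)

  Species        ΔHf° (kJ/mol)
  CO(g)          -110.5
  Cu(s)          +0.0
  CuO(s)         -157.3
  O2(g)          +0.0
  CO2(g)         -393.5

ΔHrxn = -408.7 kJ/mol

Products: 1·(+0.0) + 2·(-393.5) = -787.0
Reactants: 1·(-157.3) + 1/2·(+0.0) + 2·(-110.5) = -378.3
ΔHrxn = (-787.0) − (-378.3) = -408.7 kJ/mol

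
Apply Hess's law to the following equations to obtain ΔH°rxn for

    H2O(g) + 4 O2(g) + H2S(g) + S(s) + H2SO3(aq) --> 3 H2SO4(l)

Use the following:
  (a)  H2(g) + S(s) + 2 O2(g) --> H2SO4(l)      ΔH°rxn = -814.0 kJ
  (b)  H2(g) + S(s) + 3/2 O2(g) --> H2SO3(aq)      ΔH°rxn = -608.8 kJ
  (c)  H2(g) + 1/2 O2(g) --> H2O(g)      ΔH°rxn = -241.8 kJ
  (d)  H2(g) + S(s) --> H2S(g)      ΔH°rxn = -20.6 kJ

(a) × 3 (×3 to match 3 H2SO4(l) in the target): (3)·(-814.0) = -2442.0 kJ
(b) reversed (reverse to put H2SO3(aq) on the reactant side): +608.8 kJ
(c) reversed (H2O(g) must end up as a reactant): +241.8 kJ
(d) reversed (reverse to put H2S(g) on the reactant side): +20.6 kJ
ΔH°rxn = (-2442.0) + (+608.8) + (+241.8) + (+20.6) = -1570.8 kJ

ΔH°rxn = -1570.8 kJ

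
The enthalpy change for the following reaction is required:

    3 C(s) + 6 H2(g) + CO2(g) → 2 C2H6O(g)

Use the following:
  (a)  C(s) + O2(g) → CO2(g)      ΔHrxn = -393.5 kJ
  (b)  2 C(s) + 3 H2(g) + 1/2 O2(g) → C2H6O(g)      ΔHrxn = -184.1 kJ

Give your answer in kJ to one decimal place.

ΔHrxn = 25.3 kJ

(a) reversed: +393.5 kJ
(b) × 2: (2)·(-184.1) = -368.2 kJ
Combining the equations, ΔHrxn = (-1)·(-393.5) + (2)·(-184.1) = 25.3 kJ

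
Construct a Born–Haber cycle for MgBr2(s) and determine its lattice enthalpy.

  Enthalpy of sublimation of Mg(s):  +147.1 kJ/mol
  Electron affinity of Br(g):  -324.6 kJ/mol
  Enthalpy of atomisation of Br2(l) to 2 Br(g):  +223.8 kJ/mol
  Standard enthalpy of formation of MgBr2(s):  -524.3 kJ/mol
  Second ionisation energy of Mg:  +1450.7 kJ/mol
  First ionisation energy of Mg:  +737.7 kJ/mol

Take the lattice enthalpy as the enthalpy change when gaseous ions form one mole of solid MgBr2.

ΔHf° = 1·ΔHsub + 1·(ΣIE) + 1·D(Br2) + 2·EA + U
-524.3 = 1·(+147.1) + 1·(+2188.4) + 1·(+223.8) + 2·(-324.6) + U
U = -524.3 − (+1910.1) = -2434.4 kJ/mol

U = -2434.4 kJ/mol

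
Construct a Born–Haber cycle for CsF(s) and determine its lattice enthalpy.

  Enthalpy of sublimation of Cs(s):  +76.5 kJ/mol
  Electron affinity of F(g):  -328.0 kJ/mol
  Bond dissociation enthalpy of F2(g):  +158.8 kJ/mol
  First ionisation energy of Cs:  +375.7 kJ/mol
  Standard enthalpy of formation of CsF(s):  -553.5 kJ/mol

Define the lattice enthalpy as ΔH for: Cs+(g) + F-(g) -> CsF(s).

U = -757.1 kJ/mol

ΔHf° = 1·ΔHsub + 1·(ΣIE) + 1/2·D(F2) + 1·EA + U
-553.5 = 1·(+76.5) + 1·(+375.7) + 1/2·(+158.8) + 1·(-328.0) + U
U = -553.5 − (+203.6) = -757.1 kJ/mol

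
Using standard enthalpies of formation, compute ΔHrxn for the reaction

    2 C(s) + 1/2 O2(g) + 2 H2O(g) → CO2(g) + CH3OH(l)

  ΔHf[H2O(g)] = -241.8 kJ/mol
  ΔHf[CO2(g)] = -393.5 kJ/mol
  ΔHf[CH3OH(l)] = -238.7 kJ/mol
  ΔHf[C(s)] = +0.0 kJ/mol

ΔHrxn = -148.6 kJ/mol

Products: 1·(-393.5) + 1·(-238.7) = -632.2
Reactants: 2·(+0.0) + 1/2·(+0.0) + 2·(-241.8) = -483.6
ΔHrxn = (-632.2) − (-483.6) = -148.6 kJ/mol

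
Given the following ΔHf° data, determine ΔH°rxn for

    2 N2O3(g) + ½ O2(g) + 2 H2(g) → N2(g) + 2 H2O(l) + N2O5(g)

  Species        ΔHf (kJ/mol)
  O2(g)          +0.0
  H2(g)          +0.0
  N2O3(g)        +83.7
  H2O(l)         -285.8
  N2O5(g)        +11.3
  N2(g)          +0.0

Products: 1·(+0.0) + 2·(-285.8) + 1·(+11.3) = -560.3
Reactants: 2·(+83.7) + 1/2·(+0.0) + 2·(+0.0) = +167.4
ΔH°rxn = (-560.3) − (+167.4) = -727.7 kJ/mol

ΔH°rxn = -727.7 kJ/mol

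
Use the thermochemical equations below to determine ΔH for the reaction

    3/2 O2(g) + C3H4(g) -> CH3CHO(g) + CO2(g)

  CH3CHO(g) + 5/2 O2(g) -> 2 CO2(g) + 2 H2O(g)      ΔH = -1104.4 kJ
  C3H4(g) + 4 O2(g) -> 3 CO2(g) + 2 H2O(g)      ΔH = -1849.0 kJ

ΔH = -744.6 kJ

equation 1 reversed (CH3CHO(g) must end up as a product): +1104.4 kJ
equation 2 as written (C3H4(g) already on the reactant side): -1849.0 kJ
Since enthalpy is a state function, ΔH = (+1104.4) + (-1849.0) = -744.6 kJ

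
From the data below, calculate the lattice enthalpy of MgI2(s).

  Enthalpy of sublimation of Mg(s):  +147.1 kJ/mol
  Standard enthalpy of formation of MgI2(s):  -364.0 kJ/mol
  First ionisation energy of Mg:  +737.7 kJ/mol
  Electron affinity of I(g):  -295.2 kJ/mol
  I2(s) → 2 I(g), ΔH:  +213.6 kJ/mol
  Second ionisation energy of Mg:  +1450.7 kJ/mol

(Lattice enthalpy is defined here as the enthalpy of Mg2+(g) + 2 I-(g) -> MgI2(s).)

U = -2322.7 kJ/mol

ΔHf° = 1·ΔHsub + 1·(ΣIE) + 1·D(I2) + 2·EA + U
-364.0 = 1·(+147.1) + 1·(+2188.4) + 1·(+213.6) + 2·(-295.2) + U
U = -364.0 − (+1958.7) = -2322.7 kJ/mol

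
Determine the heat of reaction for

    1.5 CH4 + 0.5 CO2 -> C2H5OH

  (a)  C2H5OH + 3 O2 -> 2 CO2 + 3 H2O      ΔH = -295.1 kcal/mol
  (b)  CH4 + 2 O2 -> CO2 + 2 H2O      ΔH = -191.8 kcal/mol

(a) reversed (C2H5OH must end up as a product): +295.1 kcal/mol
(b) × 3/2 (×3/2 to match 3/2 CH4 in the target): (3/2)·(-191.8) = -287.7 kcal/mol
Summing the manipulated equations, ΔH = (-1)·(-295.1) + (3/2)·(-191.8) = 7.4 kcal/mol

ΔH = 7.4 kcal/mol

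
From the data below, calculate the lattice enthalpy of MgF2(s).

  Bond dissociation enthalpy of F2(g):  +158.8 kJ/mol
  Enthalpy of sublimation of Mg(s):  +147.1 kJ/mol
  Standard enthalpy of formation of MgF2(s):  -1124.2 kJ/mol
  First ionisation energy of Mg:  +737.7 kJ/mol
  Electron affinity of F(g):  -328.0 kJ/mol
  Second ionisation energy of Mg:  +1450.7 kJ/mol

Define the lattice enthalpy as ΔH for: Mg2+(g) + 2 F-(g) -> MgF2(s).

U = -2962.5 kJ/mol

ΔHf° = 1·ΔHsub + 1·(ΣIE) + 1·D(F2) + 2·EA + U
-1124.2 = 1·(+147.1) + 1·(+2188.4) + 1·(+158.8) + 2·(-328.0) + U
U = -1124.2 − (+1838.3) = -2962.5 kJ/mol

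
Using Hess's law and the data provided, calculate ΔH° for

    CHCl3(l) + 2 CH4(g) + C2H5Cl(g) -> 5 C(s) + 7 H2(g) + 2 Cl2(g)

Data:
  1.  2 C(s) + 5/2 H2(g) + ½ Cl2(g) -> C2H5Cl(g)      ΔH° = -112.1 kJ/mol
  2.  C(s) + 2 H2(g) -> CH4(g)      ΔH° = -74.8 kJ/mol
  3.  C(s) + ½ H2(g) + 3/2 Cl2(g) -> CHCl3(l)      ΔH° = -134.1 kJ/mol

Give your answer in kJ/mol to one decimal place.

eq. 1 reversed: +112.1 kJ/mol
eq. 2 reversed and × 2: (-2)·(-74.8) = +149.6 kJ/mol
eq. 3 reversed: +134.1 kJ/mol
ΔH° = (+112.1) + (+149.6) + (+134.1) = 395.8 kJ/mol

ΔH° = 395.8 kJ/mol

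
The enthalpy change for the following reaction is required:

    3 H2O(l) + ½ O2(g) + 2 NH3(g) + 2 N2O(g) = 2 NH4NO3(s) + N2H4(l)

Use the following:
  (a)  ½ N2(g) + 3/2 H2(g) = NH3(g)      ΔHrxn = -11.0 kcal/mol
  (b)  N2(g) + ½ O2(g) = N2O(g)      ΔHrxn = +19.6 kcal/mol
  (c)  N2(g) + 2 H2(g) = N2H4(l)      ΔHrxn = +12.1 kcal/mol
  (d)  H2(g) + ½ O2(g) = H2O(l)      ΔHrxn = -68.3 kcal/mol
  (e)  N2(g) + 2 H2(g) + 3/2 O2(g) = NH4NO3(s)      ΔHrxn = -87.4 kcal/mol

ΔHrxn = 25.0 kcal/mol

(a) reversed and × 2: (-2)·(-11.0) = +22.0 kcal/mol
(b) reversed and × 2: (-2)·(+19.6) = -39.2 kcal/mol
(c) as written: +12.1 kcal/mol
(d) reversed and × 3: (-3)·(-68.3) = +204.9 kcal/mol
(e) × 2: (2)·(-87.4) = -174.8 kcal/mol
Combining the equations, ΔHrxn = (+22.0) + (-39.2) + (+12.1) + (+204.9) + (-174.8) = 25.0 kcal/mol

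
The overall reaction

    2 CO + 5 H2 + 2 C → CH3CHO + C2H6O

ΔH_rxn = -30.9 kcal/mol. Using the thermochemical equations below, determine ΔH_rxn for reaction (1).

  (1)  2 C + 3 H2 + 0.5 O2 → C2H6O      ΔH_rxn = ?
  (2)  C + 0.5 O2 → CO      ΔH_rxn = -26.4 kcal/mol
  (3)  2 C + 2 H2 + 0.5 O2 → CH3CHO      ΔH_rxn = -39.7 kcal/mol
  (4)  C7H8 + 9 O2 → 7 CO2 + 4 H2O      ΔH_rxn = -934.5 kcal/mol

(1) as written (C2H6O already on the product side): contributes x
(2) reversed and × 2 (CO must end up as a reactant; ×2 to match 2 CO in the target): (-2)·(-26.4) = +52.8 kcal/mol
(3) as written (CH3CHO already on the product side): -39.7 kcal/mol
(4): not needed (C7H8 appears nowhere else).
-30.9 = (+52.8) + (-39.7) + x
x = (-30.9 − (+13.1)) / (1) = -44.0 kcal/mol

ΔH_rxn = -44.0 kcal/mol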